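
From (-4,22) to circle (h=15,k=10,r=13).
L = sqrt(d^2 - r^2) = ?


d = sqrt((-4-15)^2 + (22-10)^2) = sqrt(361+144) = 22.4722
L = sqrt(505.0000 - 169) = sqrt(336.0000) = 18.3303

18.3303


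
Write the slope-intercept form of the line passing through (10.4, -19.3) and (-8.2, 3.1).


m = (22.4)/(-18.6) = -1.2043
b = y1 - m*x1 = -19.3 - (22.4*10.4)/(-18.6) = -19.3 + 12.5247 = -6.7753

y = -1.2043x - 6.7753


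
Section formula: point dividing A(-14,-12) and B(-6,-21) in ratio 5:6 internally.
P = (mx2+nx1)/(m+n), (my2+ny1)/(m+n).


Px = (5*(-6) + 6*(-14))/11 = -114/11 = -10.3636
Py = (5*(-21) + 6*(-12))/11 = -177/11 = -16.0909

P = (-10.3636, -16.0909)


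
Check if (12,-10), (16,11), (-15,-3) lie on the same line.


12*(11+ 3) + 16*(-3+ 10) - 15*(-10-11)
= 168 + 112 + 315 = 595

No, not collinear (determinant = 595)


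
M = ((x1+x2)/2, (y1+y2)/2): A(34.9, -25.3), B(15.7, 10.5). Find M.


Mx = (34.9 + 15.7)/2 = 50.6/2 = 25.3000
My = (-25.3 + 10.5)/2 = -14.8/2 = -7.4000

(25.3000, -7.4000)


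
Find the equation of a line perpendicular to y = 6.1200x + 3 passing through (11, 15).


Perpendicular slope = -1/m1 = -1/6.1200 = -0.1634
b2 = y0 - m2*x0 = 15 + 11/6.1200 = 15 + 1.7974 = 16.7974

y = -0.1634x + 16.7974


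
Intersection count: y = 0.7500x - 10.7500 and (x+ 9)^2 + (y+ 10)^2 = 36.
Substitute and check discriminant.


Substitute y = 0.7500x - 10.7500: (x+ 9)^2 + (0.7500x- 10.7500+ 10)^2 = 36
Expand to Ax^2 + Bx + C = 0, where b-k = -0.75
A = 1+m^2 = 1.5625
B = 2(m(b-k) - h) = 2(0.7500*(-0.75) + 9) = 16.875
C = h^2 + (b-k)^2 - r^2 = 81 + 0.5625 - 36 = 45.5625
disc = B^2-4AC = 284.7656 - 284.7656 = 0
disc = 0

1 intersection point (tangent)


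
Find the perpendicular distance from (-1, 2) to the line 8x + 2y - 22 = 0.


|8*(-1) + 2*2 - 22| = |-26| = 26
sqrt(64 + 4) = sqrt(68) = 8.2462
d = 26/sqrt(68) = 3.1530

3.1530


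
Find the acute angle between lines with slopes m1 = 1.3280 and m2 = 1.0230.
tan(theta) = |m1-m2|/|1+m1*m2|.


m1-m2 = 0.305
1+m1*m2 = 2.358544
tan(theta) = |0.305/2.358544| = 0.129317
theta = arctan(|0.305/2.358544|) = 7.3684 degrees (acute angle)

7.3684 degrees


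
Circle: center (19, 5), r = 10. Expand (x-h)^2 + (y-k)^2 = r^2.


(x-19)^2 + (y-5)^2 = 10^2
D = -2h = -38, E = -2k = -10
F = h^2+k^2-r^2 = 361+25-100 = 286

x^2 + y^2 - 38x - 10y + 286 = 0


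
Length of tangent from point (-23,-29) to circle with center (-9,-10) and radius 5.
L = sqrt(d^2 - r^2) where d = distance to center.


d = sqrt((-23+ 9)^2 + (-29+ 10)^2) = sqrt(196+361) = 23.6008
L = sqrt(557.0000 - 25) = sqrt(532.0000) = 23.0651

23.0651


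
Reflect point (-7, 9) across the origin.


Reflection rule for origin: (-x, -y)
(-7, 9) -> (7, -9)

(7, -9)


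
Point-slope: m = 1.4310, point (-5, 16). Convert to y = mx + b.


y - 16 = 1.4310(x + 5)
y = 1.4310x + 16 - 1.4310*(-5)
y = 1.4310x + 23.1550

y = 1.4310x + 23.1550


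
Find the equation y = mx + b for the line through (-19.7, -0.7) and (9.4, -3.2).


m = (-2.5)/(29.1) = -0.0859
b = y1 - m*x1 = -0.7 - (-2.5*(-19.7))/(29.1) = -0.7 - 1.6924 = -2.3924

y = -0.0859x - 2.3924


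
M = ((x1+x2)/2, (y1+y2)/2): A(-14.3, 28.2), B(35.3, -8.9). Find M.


Mx = (-14.3 + 35.3)/2 = 21/2 = 10.5000
My = (28.2 - 8.9)/2 = 19.3/2 = 9.6500

(10.5000, 9.6500)


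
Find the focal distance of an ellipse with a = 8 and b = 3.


c^2 = 8^2 - 3^2 = 64 - 9 = 55
c = sqrt(55) = 7.4162

c = 7.4162


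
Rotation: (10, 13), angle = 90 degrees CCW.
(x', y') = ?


cos(90) = 0, sin(90) = 1
x' = 10*0 - 13*1 = -13
y' = 10*1 + 13*0 = 10

(-13, 10)


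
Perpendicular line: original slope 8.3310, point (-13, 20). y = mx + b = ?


Perpendicular slope = -1/m1 = -1/8.3310 = -0.1200
b2 = y0 - m2*x0 = 20 - 13/8.3310 = 20 - 1.5604 = 18.4396

y = -0.1200x + 18.4396


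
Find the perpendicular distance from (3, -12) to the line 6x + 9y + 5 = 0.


|6*3 + 9*(-12) + 5| = |-85| = 85
sqrt(36 + 81) = sqrt(117) = 10.8167
d = 85/sqrt(117) = 7.8583

7.8583


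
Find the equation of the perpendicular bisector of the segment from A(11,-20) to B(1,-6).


Midpoint = (6, -13)
Slope of AB = dy/dx = 14/(-10) = -1.4000
Perp slope = -dx/dy = 10/14 = 0.7143
b = My - (perp slope)*Mx = -13 + (-10*6)/14 = -13 - 4.2857 = -17.2857

y = 0.7143x - 17.2857


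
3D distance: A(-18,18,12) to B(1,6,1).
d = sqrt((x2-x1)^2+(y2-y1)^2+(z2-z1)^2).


dx=19, dy=-12, dz=-11
d = sqrt(361+144+121) = sqrt(626) = 25.0200

25.0200


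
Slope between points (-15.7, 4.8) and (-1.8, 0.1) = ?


dy = 0.1 - 4.8 = -4.7
dx = -1.8 + 15.7 = 13.9
m = -4.7/13.9 = -0.3381

m = -0.3381


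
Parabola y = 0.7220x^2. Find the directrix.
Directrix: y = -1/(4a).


a = 0.7220
1/(4a) = 0.3463
directrix: y = -0.3463 = -0.3463

y = -0.3463


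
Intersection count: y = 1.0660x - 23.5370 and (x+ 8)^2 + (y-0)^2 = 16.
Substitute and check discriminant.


Substitute y = 1.0660x - 23.5370: (x+ 8)^2 + (1.0660x- 23.5370-0)^2 = 16
Expand to Ax^2 + Bx + C = 0, where b-k = -23.537
A = 1+m^2 = 2.136356
B = 2(m(b-k) - h) = 2(1.0660*(-23.537) + 8) = -34.180884
C = h^2 + (b-k)^2 - r^2 = 64 + 553.990369 - 16 = 601.990369
disc = B^2-4AC = 1168.3328 - 5144.2629 = -3975.9301
disc < 0

0 intersection points


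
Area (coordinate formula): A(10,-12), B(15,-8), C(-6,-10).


10*(-8+ 10) = 20
15*(-10+ 12) = 30
-6*(-12+ 8) = 24
sum = 74
Area = |74|/2 = 37.0000

37.0000 sq units


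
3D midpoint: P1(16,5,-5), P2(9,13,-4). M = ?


Mx = (16+9)/2 = 12.5000
My = (5+13)/2 = 9.0000
Mz = (-5- 4)/2 = -4.5000

M = (12.5000, 9.0000, -4.5000)


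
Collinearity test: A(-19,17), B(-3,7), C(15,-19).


-19*(7+ 19) - 3*(-19-17) + 15*(17-7)
= -494 + 108 + 150 = -236

No, not collinear (determinant = -236)


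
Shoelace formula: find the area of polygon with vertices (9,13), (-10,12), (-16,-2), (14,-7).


sum(xi*y_{i+1}) = 9*12 - 10*(-2) - 16*(-7) + 14*13 = 422
sum(yi*x_{i+1}) = 13*(-10) + 12*(-16) - 2*14 - 7*9 = -413
Area = |422 + 413|/2 = 835/2 = 417.5000

417.5000 sq units


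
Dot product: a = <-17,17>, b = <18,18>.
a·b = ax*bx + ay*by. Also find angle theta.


a·b = -17*18 + 17*18 = -306 + 306 = 0
|a| = sqrt(289+289) = 24.0416
|b| = sqrt(324+324) = 25.4558
cos(theta) = 0/(sqrt(578)*sqrt(648)) = 0/sqrt(374544) = 0
theta = arccos(0/sqrt(374544)) = 90.0000 degrees

a·b = 0, theta = 90.0000 deg


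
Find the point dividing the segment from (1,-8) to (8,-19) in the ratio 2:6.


Px = (2*8 + 6*1)/8 = 22/8 = 2.7500
Py = (2*(-19) + 6*(-8))/8 = -86/8 = -10.7500

P = (2.7500, -10.7500)


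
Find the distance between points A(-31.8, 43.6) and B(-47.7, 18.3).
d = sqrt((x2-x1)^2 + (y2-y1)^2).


dx = -47.7 + 31.8 = -15.9
dy = 18.3 - 43.6 = -25.3
d = sqrt(252.81 + 640.09) = sqrt(892.9) = 29.8814

29.8814


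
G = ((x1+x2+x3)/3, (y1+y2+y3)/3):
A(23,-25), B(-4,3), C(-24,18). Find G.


Gx = (23- 4- 24)/3 = -5/3 = -1.6667
Gy = (-25+3+18)/3 = -4/3 = -1.3333

G = (-1.6667, -1.3333)


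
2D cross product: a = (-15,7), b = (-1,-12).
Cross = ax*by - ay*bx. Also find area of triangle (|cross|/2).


cross = -15*(-12) - 7*(-1) = 180 + 7 = 187
Triangle area = |187|/2 = 187/2 = 93.5000

cross = 187, triangle area = 93.5000


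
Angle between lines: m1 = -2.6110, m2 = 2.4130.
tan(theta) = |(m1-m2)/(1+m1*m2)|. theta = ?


m1-m2 = -5.024
1+m1*m2 = -5.300343
tan(theta) = |-5.024/(-5.300343)| = 0.947863
theta = arctan(|-5.024/(-5.300343)|) = 43.4668 degrees (acute angle)

43.4668 degrees


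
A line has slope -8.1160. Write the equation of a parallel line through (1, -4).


Parallel lines have equal slopes.
m2 = -8.1160
b2 = -4 + 8.1160*1 = 4.1160

y = -8.1160x + 4.1160


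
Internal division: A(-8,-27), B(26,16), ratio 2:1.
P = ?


Px = (2*26 + 1*(-8))/3 = 44/3 = 14.6667
Py = (2*16 + 1*(-27))/3 = 5/3 = 1.6667

P = (14.6667, 1.6667)


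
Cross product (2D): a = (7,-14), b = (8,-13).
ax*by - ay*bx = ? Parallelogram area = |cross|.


cross = 7*(-13) + 14*8 = -91 + 112 = 21
Parallelogram area = |21| = 21

cross = 21, parallelogram area = 21


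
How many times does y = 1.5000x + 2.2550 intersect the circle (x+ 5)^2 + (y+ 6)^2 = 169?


Substitute y = 1.5000x + 2.2550: (x+ 5)^2 + (1.5000x+2.2550+ 6)^2 = 169
Expand to Ax^2 + Bx + C = 0, where b-k = 8.255
A = 1+m^2 = 3.25
B = 2(m(b-k) - h) = 2(1.5000*8.255 + 5) = 34.765
C = h^2 + (b-k)^2 - r^2 = 25 + 68.145025 - 169 = -75.854975
disc = B^2-4AC = 1208.6052 + 986.1147 = 2194.7199
disc > 0

2 intersection points


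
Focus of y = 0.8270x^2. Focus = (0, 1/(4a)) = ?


a = 0.8270
4a = 3.3080
focus = (0, 1/3.3080) = (0, 0.3023)

Focus = (0, 0.3023)


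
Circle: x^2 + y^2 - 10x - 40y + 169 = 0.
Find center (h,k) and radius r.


h = -D/2 = 10/2 = 5
k = -E/2 = 40/2 = 20
r^2 = h^2 + k^2 - F = 25 + 400 - 169 = 256
r = 16

Center (5, 20), radius = 16


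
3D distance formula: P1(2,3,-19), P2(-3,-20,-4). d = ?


dx=-5, dy=-23, dz=15
d = sqrt(25+529+225) = sqrt(779) = 27.9106

27.9106


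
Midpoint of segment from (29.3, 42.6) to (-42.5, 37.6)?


Mx = (29.3 - 42.5)/2 = -13.2/2 = -6.6000
My = (42.6 + 37.6)/2 = 80.2/2 = 40.1000

(-6.6000, 40.1000)


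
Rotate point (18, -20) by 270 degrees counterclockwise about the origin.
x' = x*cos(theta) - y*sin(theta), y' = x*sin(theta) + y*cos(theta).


cos(270) = 0, sin(270) = -1
x' = 18*0 + 20*(-1) = -20
y' = 18*(-1) - 20*0 = -18

(-20, -18)


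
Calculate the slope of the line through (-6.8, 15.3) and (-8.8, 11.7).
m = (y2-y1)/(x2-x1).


dy = 11.7 - 15.3 = -3.6
dx = -8.8 + 6.8 = -2
m = -3.6/(-2) = 1.8000

m = 1.8000


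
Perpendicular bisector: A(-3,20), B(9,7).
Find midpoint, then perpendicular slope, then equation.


Midpoint = (3, 13.5)
Slope of AB = dy/dx = -13/12 = -1.0833
Perp slope = -dx/dy = 12/13 = 0.9231
b = My - (perp slope)*Mx = 13.5 + (12*3)/(-13) = 13.5 - 2.7692 = 10.7308

y = 0.9231x + 10.7308


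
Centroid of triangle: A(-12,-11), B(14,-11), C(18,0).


Gx = (-12+14+18)/3 = 20/3 = 6.6667
Gy = (-11- 11+0)/3 = -22/3 = -7.3333

G = (6.6667, -7.3333)


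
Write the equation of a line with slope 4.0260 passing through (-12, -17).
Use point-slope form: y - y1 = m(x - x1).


y + 17 = 4.0260(x + 12)
y = 4.0260x - 17 - 4.0260*(-12)
y = 4.0260x + 31.3120

y = 4.0260x + 31.3120


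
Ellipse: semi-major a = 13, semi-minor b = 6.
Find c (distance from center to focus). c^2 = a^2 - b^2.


c^2 = 13^2 - 6^2 = 169 - 36 = 133
c = sqrt(133) = 11.5326

c = 11.5326


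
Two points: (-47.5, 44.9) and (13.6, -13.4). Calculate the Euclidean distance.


dx = 13.6 + 47.5 = 61.1
dy = -13.4 - 44.9 = -58.3
d = sqrt(3733.21 + 3398.89) = sqrt(7132.1) = 84.4518

84.4518


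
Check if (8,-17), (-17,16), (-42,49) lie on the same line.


8*(16-49) - 17*(49+ 17) - 42*(-17-16)
= -264 - 1122 + 1386 = 0

Yes, collinear (determinant = 0)


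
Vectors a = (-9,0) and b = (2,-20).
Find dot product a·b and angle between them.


a·b = -9*2 + 0*(-20) = -18 + 0 = -18
|a| = sqrt(81+0) = 9.0000
|b| = sqrt(4+400) = 20.0998
cos(theta) = -18/(sqrt(81)*sqrt(404)) = -18/sqrt(32724) = -0.099504
theta = arccos(-18/sqrt(32724)) = 95.7106 degrees

a·b = -18, theta = 95.7106 deg


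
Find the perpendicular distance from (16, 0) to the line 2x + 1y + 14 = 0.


|2*16 + 1*0 + 14| = |46| = 46
sqrt(4 + 1) = sqrt(5) = 2.2361
d = 46/sqrt(5) = 20.5718

20.5718


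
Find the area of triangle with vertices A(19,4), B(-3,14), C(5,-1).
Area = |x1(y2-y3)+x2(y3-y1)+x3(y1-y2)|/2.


19*(14+ 1) = 285
-3*(-1-4) = 15
5*(4-14) = -50
sum = 250
Area = |250|/2 = 125.0000

125.0000 sq units


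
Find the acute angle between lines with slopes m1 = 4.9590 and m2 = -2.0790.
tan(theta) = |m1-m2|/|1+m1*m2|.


m1-m2 = 7.038
1+m1*m2 = -9.309761
tan(theta) = |7.038/(-9.309761)| = 0.755981
theta = arctan(|7.038/(-9.309761)|) = 37.0886 degrees (acute angle)

37.0886 degrees


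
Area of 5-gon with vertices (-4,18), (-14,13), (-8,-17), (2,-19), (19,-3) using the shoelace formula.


sum(xi*y_{i+1}) = -4*13 - 14*(-17) - 8*(-19) + 2*(-3) + 19*18 = 674
sum(yi*x_{i+1}) = 18*(-14) + 13*(-8) - 17*2 - 19*19 - 3*(-4) = -739
Area = |674 + 739|/2 = 1413/2 = 706.5000

706.5000 sq units


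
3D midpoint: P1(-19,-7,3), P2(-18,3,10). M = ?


Mx = (-19- 18)/2 = -18.5000
My = (-7+3)/2 = -2.0000
Mz = (3+10)/2 = 6.5000

M = (-18.5000, -2.0000, 6.5000)


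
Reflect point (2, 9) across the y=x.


Reflection rule for y=x: (y, x)
(2, 9) -> (9, 2)

(9, 2)


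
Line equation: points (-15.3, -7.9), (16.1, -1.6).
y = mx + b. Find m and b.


m = (6.3)/(31.4) = 0.2006
b = y1 - m*x1 = -7.9 - (6.3*(-15.3))/(31.4) = -7.9 + 3.0697 = -4.8303

y = 0.2006x - 4.8303


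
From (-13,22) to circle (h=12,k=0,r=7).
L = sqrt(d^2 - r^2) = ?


d = sqrt((-13-12)^2 + (22-0)^2) = sqrt(625+484) = 33.3017
L = sqrt(1109.0000 - 49) = sqrt(1060.0000) = 32.5576

32.5576


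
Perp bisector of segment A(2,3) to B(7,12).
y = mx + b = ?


Midpoint = (4.5, 7.5)
Slope of AB = dy/dx = 9/5 = 1.8000
Perp slope = -dx/dy = -5/9 = -0.5556
b = My - (perp slope)*Mx = 7.5 + (5*4.5)/9 = 7.5 + 2.5000 = 10.0000

y = -0.5556x + 10.0000


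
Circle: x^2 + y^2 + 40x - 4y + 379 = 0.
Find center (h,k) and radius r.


h = -D/2 = -40/2 = -20
k = -E/2 = 4/2 = 2
r^2 = h^2 + k^2 - F = 400 + 4 - 379 = 25
r = 5

Center (-20, 2), radius = 5


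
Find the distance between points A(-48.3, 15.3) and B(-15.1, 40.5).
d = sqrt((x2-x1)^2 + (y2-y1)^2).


dx = -15.1 + 48.3 = 33.2
dy = 40.5 - 15.3 = 25.2
d = sqrt(1102.24 + 635.04) = sqrt(1737.28) = 41.6807

41.6807


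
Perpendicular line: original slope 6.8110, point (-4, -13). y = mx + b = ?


Perpendicular slope = -1/m1 = -1/6.8110 = -0.1468
b2 = y0 - m2*x0 = -13 - 4/6.8110 = -13 - 0.5873 = -13.5873

y = -0.1468x - 13.5873


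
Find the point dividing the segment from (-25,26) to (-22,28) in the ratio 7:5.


Px = (7*(-22) + 5*(-25))/12 = -279/12 = -23.2500
Py = (7*28 + 5*26)/12 = 326/12 = 27.1667

P = (-23.2500, 27.1667)


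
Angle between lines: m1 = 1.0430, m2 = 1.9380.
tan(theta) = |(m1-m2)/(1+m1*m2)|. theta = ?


m1-m2 = -0.895
1+m1*m2 = 3.021334
tan(theta) = |-0.895/3.021334| = 0.296227
theta = arctan(|-0.895/3.021334|) = 16.5007 degrees (acute angle)

16.5007 degrees


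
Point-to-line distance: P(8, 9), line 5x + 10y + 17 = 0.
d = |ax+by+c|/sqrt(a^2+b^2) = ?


|5*8 + 10*9 + 17| = |147| = 147
sqrt(25 + 100) = sqrt(125) = 11.1803
d = 147/sqrt(125) = 13.1481

13.1481


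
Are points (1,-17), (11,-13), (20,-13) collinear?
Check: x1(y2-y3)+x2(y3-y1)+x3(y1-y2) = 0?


1*(-13+ 13) + 11*(-13+ 17) + 20*(-17+ 13)
= 0 + 44 - 80 = -36

No, not collinear (determinant = -36)


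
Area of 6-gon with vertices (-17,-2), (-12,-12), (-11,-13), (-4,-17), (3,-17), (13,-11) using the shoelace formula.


sum(xi*y_{i+1}) = -17*(-12) - 12*(-13) - 11*(-17) - 4*(-17) + 3*(-11) + 13*(-2) = 556
sum(yi*x_{i+1}) = -2*(-12) - 12*(-11) - 13*(-4) - 17*3 - 17*13 - 11*(-17) = 123
Area = |556 - 123|/2 = 433/2 = 216.5000

216.5000 sq units


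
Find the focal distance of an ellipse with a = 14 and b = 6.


c^2 = 14^2 - 6^2 = 196 - 36 = 160
c = sqrt(160) = 12.6491

c = 12.6491


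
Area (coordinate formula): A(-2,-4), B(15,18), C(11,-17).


-2*(18+ 17) = -70
15*(-17+ 4) = -195
11*(-4-18) = -242
sum = -507
Area = |-507|/2 = 253.5000

253.5000 sq units


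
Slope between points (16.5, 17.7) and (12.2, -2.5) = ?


dy = -2.5 - 17.7 = -20.2
dx = 12.2 - 16.5 = -4.3
m = -20.2/(-4.3) = 4.6977

m = 4.6977


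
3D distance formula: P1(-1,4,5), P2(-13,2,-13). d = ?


dx=-12, dy=-2, dz=-18
d = sqrt(144+4+324) = sqrt(472) = 21.7256

21.7256


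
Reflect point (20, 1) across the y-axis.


Reflection rule for y-axis: (-x, y)
(20, 1) -> (-20, 1)

(-20, 1)


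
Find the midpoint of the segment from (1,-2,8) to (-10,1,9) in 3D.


Mx = (1- 10)/2 = -4.5000
My = (-2+1)/2 = -0.5000
Mz = (8+9)/2 = 8.5000

M = (-4.5000, -0.5000, 8.5000)


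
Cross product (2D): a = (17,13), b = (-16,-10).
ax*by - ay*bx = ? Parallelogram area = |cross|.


cross = 17*(-10) - 13*(-16) = -170 + 208 = 38
Parallelogram area = |38| = 38

cross = 38, parallelogram area = 38


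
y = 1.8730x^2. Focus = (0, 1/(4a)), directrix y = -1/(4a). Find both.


a = 1.8730
1/(4a) = 0.1335
Focus = (0, 0.1335)
Directrix: y = -0.1335

Focus = (0, 0.1335), Directrix: y = -0.1335


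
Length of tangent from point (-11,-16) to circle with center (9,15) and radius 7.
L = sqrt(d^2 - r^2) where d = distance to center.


d = sqrt((-11-9)^2 + (-16-15)^2) = sqrt(400+961) = 36.8917
L = sqrt(1361.0000 - 49) = sqrt(1312.0000) = 36.2215

36.2215


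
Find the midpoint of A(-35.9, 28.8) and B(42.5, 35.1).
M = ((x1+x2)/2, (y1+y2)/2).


Mx = (-35.9 + 42.5)/2 = 6.6/2 = 3.3000
My = (28.8 + 35.1)/2 = 63.9/2 = 31.9500

(3.3000, 31.9500)


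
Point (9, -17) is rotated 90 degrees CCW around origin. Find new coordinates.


cos(90) = 0, sin(90) = 1
x' = 9*0 + 17*1 = 17
y' = 9*1 - 17*0 = 9

(17, 9)


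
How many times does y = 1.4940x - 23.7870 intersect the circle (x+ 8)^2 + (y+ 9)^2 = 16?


Substitute y = 1.4940x - 23.7870: (x+ 8)^2 + (1.4940x- 23.7870+ 9)^2 = 16
Expand to Ax^2 + Bx + C = 0, where b-k = -14.787
A = 1+m^2 = 3.232036
B = 2(m(b-k) - h) = 2(1.4940*(-14.787) + 8) = -28.183556
C = h^2 + (b-k)^2 - r^2 = 64 + 218.655369 - 16 = 266.655369
disc = B^2-4AC = 794.3128 - 3447.3590 = -2653.0462
disc < 0

0 intersection points


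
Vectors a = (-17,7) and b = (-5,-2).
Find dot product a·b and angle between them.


a·b = -17*(-5) + 7*(-2) = 85 - 14 = 71
|a| = sqrt(289+49) = 18.3848
|b| = sqrt(25+4) = 5.3852
cos(theta) = 71/(sqrt(338)*sqrt(29)) = 71/sqrt(9802) = 0.717135
theta = arccos(71/sqrt(9802)) = 44.1815 degrees

a·b = 71, theta = 44.1815 deg


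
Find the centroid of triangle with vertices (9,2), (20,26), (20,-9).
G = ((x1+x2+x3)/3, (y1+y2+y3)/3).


Gx = (9+20+20)/3 = 49/3 = 16.3333
Gy = (2+26- 9)/3 = 19/3 = 6.3333

G = (16.3333, 6.3333)


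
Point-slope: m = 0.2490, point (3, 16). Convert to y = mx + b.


y - 16 = 0.2490(x - 3)
y = 0.2490x + 16 - 0.2490*3
y = 0.2490x + 15.2530

y = 0.2490x + 15.2530


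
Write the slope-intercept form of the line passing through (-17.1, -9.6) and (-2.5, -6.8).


m = (2.8)/(14.6) = 0.1918
b = y1 - m*x1 = -9.6 - (2.8*(-17.1))/(14.6) = -9.6 + 3.2795 = -6.3205

y = 0.1918x - 6.3205


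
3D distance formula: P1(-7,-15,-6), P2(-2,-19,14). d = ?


dx=5, dy=-4, dz=20
d = sqrt(25+16+400) = sqrt(441) = 21.0000

21.0000


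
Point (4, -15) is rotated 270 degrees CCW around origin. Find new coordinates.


cos(270) = 0, sin(270) = -1
x' = 4*0 + 15*(-1) = -15
y' = 4*(-1) - 15*0 = -4

(-15, -4)


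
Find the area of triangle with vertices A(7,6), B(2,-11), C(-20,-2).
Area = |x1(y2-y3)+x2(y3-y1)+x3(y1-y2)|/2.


7*(-11+ 2) = -63
2*(-2-6) = -16
-20*(6+ 11) = -340
sum = -419
Area = |-419|/2 = 209.5000

209.5000 sq units


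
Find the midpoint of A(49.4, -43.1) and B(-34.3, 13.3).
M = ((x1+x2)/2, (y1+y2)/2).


Mx = (49.4 - 34.3)/2 = 15.1/2 = 7.5500
My = (-43.1 + 13.3)/2 = -29.8/2 = -14.9000

(7.5500, -14.9000)


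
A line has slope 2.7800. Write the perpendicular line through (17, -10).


Perpendicular slope = -1/m1 = -1/2.7800 = -0.3597
b2 = y0 - m2*x0 = -10 + 17/2.7800 = -10 + 6.1151 = -3.8849

y = -0.3597x - 3.8849


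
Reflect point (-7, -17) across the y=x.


Reflection rule for y=x: (y, x)
(-7, -17) -> (-17, -7)

(-17, -7)


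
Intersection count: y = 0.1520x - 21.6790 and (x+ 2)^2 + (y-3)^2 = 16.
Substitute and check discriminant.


Substitute y = 0.1520x - 21.6790: (x+ 2)^2 + (0.1520x- 21.6790-3)^2 = 16
Expand to Ax^2 + Bx + C = 0, where b-k = -24.679
A = 1+m^2 = 1.023104
B = 2(m(b-k) - h) = 2(0.1520*(-24.679) + 2) = -3.502416
C = h^2 + (b-k)^2 - r^2 = 4 + 609.053041 - 16 = 597.053041
disc = B^2-4AC = 12.2669 - 2443.3894 = -2431.1225
disc < 0

0 intersection points


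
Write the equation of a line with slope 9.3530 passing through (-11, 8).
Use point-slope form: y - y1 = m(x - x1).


y - 8 = 9.3530(x + 11)
y = 9.3530x + 8 - 9.3530*(-11)
y = 9.3530x + 110.8830

y = 9.3530x + 110.8830


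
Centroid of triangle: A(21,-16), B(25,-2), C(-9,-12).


Gx = (21+25- 9)/3 = 37/3 = 12.3333
Gy = (-16- 2- 12)/3 = -30/3 = -10.0000

G = (12.3333, -10.0000)


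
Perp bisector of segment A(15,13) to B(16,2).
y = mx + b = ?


Midpoint = (15.5, 7.5)
Slope of AB = dy/dx = -11/1 = -11.0000
Perp slope = -dx/dy = 1/11 = 0.0909
b = My - (perp slope)*Mx = 7.5 + (1*15.5)/(-11) = 7.5 - 1.4091 = 6.0909

y = 0.0909x + 6.0909


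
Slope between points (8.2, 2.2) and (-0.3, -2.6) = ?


dy = -2.6 - 2.2 = -4.8
dx = -0.3 - 8.2 = -8.5
m = -4.8/(-8.5) = 0.5647

m = 0.5647


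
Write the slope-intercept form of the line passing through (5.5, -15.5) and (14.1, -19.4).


m = (-3.9)/(8.6) = -0.4535
b = y1 - m*x1 = -15.5 - (-3.9*5.5)/(8.6) = -15.5 + 2.4942 = -13.0058

y = -0.4535x - 13.0058


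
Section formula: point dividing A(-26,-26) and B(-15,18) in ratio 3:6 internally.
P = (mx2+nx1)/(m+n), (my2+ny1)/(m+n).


Px = (3*(-15) + 6*(-26))/9 = -201/9 = -22.3333
Py = (3*18 + 6*(-26))/9 = -102/9 = -11.3333

P = (-22.3333, -11.3333)


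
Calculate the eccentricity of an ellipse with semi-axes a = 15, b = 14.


c = sqrt(225-196) = sqrt(29) = 5.3852
e = c/a = sqrt(29)/15 = 0.3590

e = 0.3590


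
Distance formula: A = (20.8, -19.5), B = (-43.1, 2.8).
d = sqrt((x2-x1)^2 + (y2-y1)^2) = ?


dx = -43.1 - 20.8 = -63.9
dy = 2.8 + 19.5 = 22.3
d = sqrt(4083.21 + 497.29) = sqrt(4580.5) = 67.6794

67.6794


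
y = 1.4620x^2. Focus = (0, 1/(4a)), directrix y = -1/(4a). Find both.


a = 1.4620
1/(4a) = 0.1710
Focus = (0, 0.1710)
Directrix: y = -0.1710

Focus = (0, 0.1710), Directrix: y = -0.1710


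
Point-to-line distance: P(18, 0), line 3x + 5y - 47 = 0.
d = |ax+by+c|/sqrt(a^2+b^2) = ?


|3*18 + 5*0 - 47| = |7| = 7
sqrt(9 + 25) = sqrt(34) = 5.8310
d = 7/sqrt(34) = 1.2005

1.2005


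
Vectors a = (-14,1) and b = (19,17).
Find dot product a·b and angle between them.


a·b = -14*19 + 1*17 = -266 + 17 = -249
|a| = sqrt(196+1) = 14.0357
|b| = sqrt(361+289) = 25.4951
cos(theta) = -249/(sqrt(197)*sqrt(650)) = -249/sqrt(128050) = -0.695840
theta = arccos(-249/sqrt(128050)) = 134.0942 degrees

a·b = -249, theta = 134.0942 deg


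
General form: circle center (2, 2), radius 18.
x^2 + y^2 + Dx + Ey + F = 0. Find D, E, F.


(x-2)^2 + (y-2)^2 = 18^2
D = -2h = -4, E = -2k = -4
F = h^2+k^2-r^2 = 4+4-324 = -316

D = -4, E = -4, F = -316


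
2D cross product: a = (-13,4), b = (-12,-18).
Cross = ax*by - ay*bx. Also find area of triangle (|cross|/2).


cross = -13*(-18) - 4*(-12) = 234 + 48 = 282
Triangle area = |282|/2 = 282/2 = 141.0000

cross = 282, triangle area = 141.0000


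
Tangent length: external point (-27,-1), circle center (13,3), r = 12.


d = sqrt((-27-13)^2 + (-1-3)^2) = sqrt(1600+16) = 40.1995
L = sqrt(1616.0000 - 144) = sqrt(1472.0000) = 38.3667

38.3667


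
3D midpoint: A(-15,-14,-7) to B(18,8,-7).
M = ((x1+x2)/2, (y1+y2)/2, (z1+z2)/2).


Mx = (-15+18)/2 = 1.5000
My = (-14+8)/2 = -3.0000
Mz = (-7- 7)/2 = -7.0000

M = (1.5000, -3.0000, -7.0000)


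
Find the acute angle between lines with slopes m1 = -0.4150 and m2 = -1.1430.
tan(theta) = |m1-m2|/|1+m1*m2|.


m1-m2 = 0.728
1+m1*m2 = 1.474345
tan(theta) = |0.728/1.474345| = 0.493779
theta = arctan(|0.728/1.474345|) = 26.2792 degrees (acute angle)

26.2792 degrees


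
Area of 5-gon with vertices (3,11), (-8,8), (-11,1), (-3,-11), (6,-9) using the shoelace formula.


sum(xi*y_{i+1}) = 3*8 - 8*1 - 11*(-11) - 3*(-9) + 6*11 = 230
sum(yi*x_{i+1}) = 11*(-8) + 8*(-11) + 1*(-3) - 11*6 - 9*3 = -272
Area = |230 + 272|/2 = 502/2 = 251.0000

251.0000 sq units


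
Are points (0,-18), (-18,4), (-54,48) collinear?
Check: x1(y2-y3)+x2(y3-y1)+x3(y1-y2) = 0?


0*(4-48) - 18*(48+ 18) - 54*(-18-4)
= 0 - 1188 + 1188 = 0

Yes, collinear (determinant = 0)


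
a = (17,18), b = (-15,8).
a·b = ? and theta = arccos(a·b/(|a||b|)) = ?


a·b = 17*(-15) + 18*8 = -255 + 144 = -111
|a| = sqrt(289+324) = 24.7588
|b| = sqrt(225+64) = 17.0000
cos(theta) = -111/(sqrt(613)*sqrt(289)) = -111/sqrt(177157) = -0.263720
theta = arccos(-111/sqrt(177157)) = 105.2909 degrees

a·b = -111, theta = 105.2909 deg


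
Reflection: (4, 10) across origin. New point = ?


Reflection rule for origin: (-x, -y)
(4, 10) -> (-4, -10)

(-4, -10)


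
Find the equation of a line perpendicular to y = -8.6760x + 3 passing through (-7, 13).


Perpendicular slope = -1/m1 = -1/(-8.6760) = 0.1153
b2 = y0 - m2*x0 = 13 - 7/(-8.6760) = 13 + 0.8068 = 13.8068

y = 0.1153x + 13.8068


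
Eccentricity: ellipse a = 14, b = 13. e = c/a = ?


c = sqrt(196-169) = sqrt(27) = 5.1962
e = c/a = sqrt(27)/14 = 0.3712

e = 0.3712


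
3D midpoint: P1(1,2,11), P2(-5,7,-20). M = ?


Mx = (1- 5)/2 = -2.0000
My = (2+7)/2 = 4.5000
Mz = (11- 20)/2 = -4.5000

M = (-2.0000, 4.5000, -4.5000)


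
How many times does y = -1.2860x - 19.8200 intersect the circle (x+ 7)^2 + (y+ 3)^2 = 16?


Substitute y = -1.2860x - 19.8200: (x+ 7)^2 + (-1.2860x- 19.8200+ 3)^2 = 16
Expand to Ax^2 + Bx + C = 0, where b-k = -16.82
A = 1+m^2 = 2.653796
B = 2(m(b-k) - h) = 2(-1.2860*(-16.82) + 7) = 57.26104
C = h^2 + (b-k)^2 - r^2 = 49 + 282.9124 - 16 = 315.9124
disc = B^2-4AC = 3278.8267 - 3353.4683 = -74.6416
disc < 0

0 intersection points


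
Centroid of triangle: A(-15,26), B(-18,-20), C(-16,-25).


Gx = (-15- 18- 16)/3 = -49/3 = -16.3333
Gy = (26- 20- 25)/3 = -19/3 = -6.3333

G = (-16.3333, -6.3333)


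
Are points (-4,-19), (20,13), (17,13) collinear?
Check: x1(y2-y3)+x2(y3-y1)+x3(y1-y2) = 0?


-4*(13-13) + 20*(13+ 19) + 17*(-19-13)
= 0 + 640 - 544 = 96

No, not collinear (determinant = 96)


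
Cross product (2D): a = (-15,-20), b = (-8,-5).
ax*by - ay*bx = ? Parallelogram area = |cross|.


cross = -15*(-5) + 20*(-8) = 75 - 160 = -85
Parallelogram area = |-85| = 85

cross = -85, parallelogram area = 85


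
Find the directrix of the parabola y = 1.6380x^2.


a = 1.6380
1/(4a) = 0.1526
directrix: y = -0.1526 = -0.1526

y = -0.1526


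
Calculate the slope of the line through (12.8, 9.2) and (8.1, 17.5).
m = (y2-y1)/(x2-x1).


dy = 17.5 - 9.2 = 8.3
dx = 8.1 - 12.8 = -4.7
m = 8.3/(-4.7) = -1.7660

m = -1.7660


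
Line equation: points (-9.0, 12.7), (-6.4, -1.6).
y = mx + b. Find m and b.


m = (-14.3)/(2.6) = -5.5000
b = y1 - m*x1 = 12.7 - (-14.3*(-9.0))/(2.6) = 12.7 - 49.5000 = -36.8000

y = -5.5000x - 36.8000


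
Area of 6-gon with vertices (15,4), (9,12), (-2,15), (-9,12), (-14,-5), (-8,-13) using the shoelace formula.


sum(xi*y_{i+1}) = 15*12 + 9*15 - 2*12 - 9*(-5) - 14*(-13) - 8*4 = 486
sum(yi*x_{i+1}) = 4*9 + 12*(-2) + 15*(-9) + 12*(-14) - 5*(-8) - 13*15 = -446
Area = |486 + 446|/2 = 932/2 = 466.0000

466.0000 sq units


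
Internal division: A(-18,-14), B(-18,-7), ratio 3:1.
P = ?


Px = (3*(-18) + 1*(-18))/4 = -72/4 = -18.0000
Py = (3*(-7) + 1*(-14))/4 = -35/4 = -8.7500

P = (-18.0000, -8.7500)


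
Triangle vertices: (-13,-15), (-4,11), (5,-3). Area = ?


-13*(11+ 3) = -182
-4*(-3+ 15) = -48
5*(-15-11) = -130
sum = -360
Area = |-360|/2 = 180.0000

180.0000 sq units


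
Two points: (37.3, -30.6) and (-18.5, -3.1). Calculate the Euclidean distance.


dx = -18.5 - 37.3 = -55.8
dy = -3.1 + 30.6 = 27.5
d = sqrt(3113.64 + 756.25) = sqrt(3869.89) = 62.2084

62.2084


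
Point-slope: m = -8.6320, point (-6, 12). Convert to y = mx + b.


y - 12 = -8.6320(x + 6)
y = -8.6320x + 12 + 8.6320*(-6)
y = -8.6320x - 39.7920

y = -8.6320x - 39.7920


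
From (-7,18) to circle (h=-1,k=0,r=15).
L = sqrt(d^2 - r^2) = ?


d = sqrt((-7+ 1)^2 + (18-0)^2) = sqrt(36+324) = 18.9737
L = sqrt(360.0000 - 225) = sqrt(135.0000) = 11.6190

11.6190


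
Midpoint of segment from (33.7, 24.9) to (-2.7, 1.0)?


Mx = (33.7 - 2.7)/2 = 31/2 = 15.5000
My = (24.9 + 1.0)/2 = 25.9/2 = 12.9500

(15.5000, 12.9500)


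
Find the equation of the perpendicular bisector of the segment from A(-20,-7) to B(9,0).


Midpoint = (-5.5, -3.5)
Slope of AB = dy/dx = 7/29 = 0.2414
Perp slope = -dx/dy = -29/7 = -4.1429
b = My - (perp slope)*Mx = -3.5 + (29*(-5.5))/7 = -3.5 - 22.7857 = -26.2857

y = -4.1429x - 26.2857


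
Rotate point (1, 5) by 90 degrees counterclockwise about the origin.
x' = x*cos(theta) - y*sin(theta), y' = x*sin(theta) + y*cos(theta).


cos(90) = 0, sin(90) = 1
x' = 1*0 - 5*1 = -5
y' = 1*1 + 5*0 = 1

(-5, 1)


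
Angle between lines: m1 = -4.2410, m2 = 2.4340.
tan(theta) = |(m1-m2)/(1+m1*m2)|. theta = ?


m1-m2 = -6.675
1+m1*m2 = -9.322594
tan(theta) = |-6.675/(-9.322594)| = 0.716002
theta = arctan(|-6.675/(-9.322594)|) = 35.6028 degrees (acute angle)

35.6028 degrees


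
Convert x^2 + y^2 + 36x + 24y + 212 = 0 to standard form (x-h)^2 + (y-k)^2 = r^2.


h = -D/2 = -36/2 = -18
k = -E/2 = -24/2 = -12
r^2 = h^2 + k^2 - F = 324 + 144 - 212 = 256
r = 16

Center (-18, -12), radius = 16


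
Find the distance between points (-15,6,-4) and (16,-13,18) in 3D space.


dx=31, dy=-19, dz=22
d = sqrt(961+361+484) = sqrt(1806) = 42.4971

42.4971


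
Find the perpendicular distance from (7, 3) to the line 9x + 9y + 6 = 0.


|9*7 + 9*3 + 6| = |96| = 96
sqrt(81 + 81) = sqrt(162) = 12.7279
d = 96/sqrt(162) = 7.5425

7.5425


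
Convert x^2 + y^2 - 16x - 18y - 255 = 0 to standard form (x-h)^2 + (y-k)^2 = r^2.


h = -D/2 = 16/2 = 8
k = -E/2 = 18/2 = 9
r^2 = h^2 + k^2 - F = 64 + 81 + 255 = 400
r = 20

Center (8, 9), radius = 20


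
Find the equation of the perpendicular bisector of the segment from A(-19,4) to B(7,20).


Midpoint = (-6, 12)
Slope of AB = dy/dx = 16/26 = 0.6154
Perp slope = -dx/dy = -26/16 = -1.6250
b = My - (perp slope)*Mx = 12 + (26*(-6))/16 = 12 - 9.7500 = 2.2500

y = -1.6250x + 2.2500


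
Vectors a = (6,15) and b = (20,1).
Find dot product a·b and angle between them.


a·b = 6*20 + 15*1 = 120 + 15 = 135
|a| = sqrt(36+225) = 16.1555
|b| = sqrt(400+1) = 20.0250
cos(theta) = 135/(sqrt(261)*sqrt(401)) = 135/sqrt(104661) = 0.417293
theta = arccos(135/sqrt(104661)) = 65.3362 degrees

a·b = 135, theta = 65.3362 deg


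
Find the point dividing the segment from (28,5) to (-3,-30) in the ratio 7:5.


Px = (7*(-3) + 5*28)/12 = 119/12 = 9.9167
Py = (7*(-30) + 5*5)/12 = -185/12 = -15.4167

P = (9.9167, -15.4167)


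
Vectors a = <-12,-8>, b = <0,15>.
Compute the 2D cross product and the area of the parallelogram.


cross = -12*15 + 8*0 = -180 - 0 = -180
Parallelogram area = |-180| = 180

cross = -180, parallelogram area = 180


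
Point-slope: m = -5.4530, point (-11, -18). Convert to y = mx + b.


y + 18 = -5.4530(x + 11)
y = -5.4530x - 18 + 5.4530*(-11)
y = -5.4530x - 77.9830

y = -5.4530x - 77.9830


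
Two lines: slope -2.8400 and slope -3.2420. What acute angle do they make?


m1-m2 = 0.402
1+m1*m2 = 10.20728
tan(theta) = |0.402/10.20728| = 0.039384
theta = arctan(|0.402/10.20728|) = 2.2554 degrees (acute angle)

2.2554 degrees


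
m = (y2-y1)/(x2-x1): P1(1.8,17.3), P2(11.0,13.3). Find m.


dy = 13.3 - 17.3 = -4.0
dx = 11.0 - 1.8 = 9.2
m = -4.0/9.2 = -0.4348

m = -0.4348


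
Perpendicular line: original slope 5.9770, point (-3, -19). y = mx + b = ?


Perpendicular slope = -1/m1 = -1/5.9770 = -0.1673
b2 = y0 - m2*x0 = -19 - 3/5.9770 = -19 - 0.5019 = -19.5019

y = -0.1673x - 19.5019


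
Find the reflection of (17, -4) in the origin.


Reflection rule for origin: (-x, -y)
(17, -4) -> (-17, 4)

(-17, 4)


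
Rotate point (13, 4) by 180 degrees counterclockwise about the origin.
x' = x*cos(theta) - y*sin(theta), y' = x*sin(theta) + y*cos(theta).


cos(180) = -1, sin(180) = 0
x' = 13*(-1) - 4*0 = -13
y' = 13*0 + 4*(-1) = -4

(-13, -4)


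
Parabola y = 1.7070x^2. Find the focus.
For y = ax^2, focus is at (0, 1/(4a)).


a = 1.7070
4a = 6.8280
focus = (0, 1/6.8280) = (0, 0.1465)

Focus = (0, 0.1465)


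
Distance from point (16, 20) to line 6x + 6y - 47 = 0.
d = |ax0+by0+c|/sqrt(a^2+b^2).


|6*16 + 6*20 - 47| = |169| = 169
sqrt(36 + 36) = sqrt(72) = 8.4853
d = 169/sqrt(72) = 19.9168

19.9168


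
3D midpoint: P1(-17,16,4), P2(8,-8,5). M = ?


Mx = (-17+8)/2 = -4.5000
My = (16- 8)/2 = 4.0000
Mz = (4+5)/2 = 4.5000

M = (-4.5000, 4.0000, 4.5000)


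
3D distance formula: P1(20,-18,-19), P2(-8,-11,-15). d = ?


dx=-28, dy=7, dz=4
d = sqrt(784+49+16) = sqrt(849) = 29.1376

29.1376


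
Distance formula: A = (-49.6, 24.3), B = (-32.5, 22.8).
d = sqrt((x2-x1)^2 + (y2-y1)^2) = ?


dx = -32.5 + 49.6 = 17.1
dy = 22.8 - 24.3 = -1.5
d = sqrt(292.41 + 2.25) = sqrt(294.66) = 17.1657

17.1657


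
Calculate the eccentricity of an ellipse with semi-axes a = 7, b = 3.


c = sqrt(49-9) = sqrt(40) = 6.3246
e = c/a = sqrt(40)/7 = 0.9035

e = 0.9035


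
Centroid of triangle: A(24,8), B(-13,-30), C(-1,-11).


Gx = (24- 13- 1)/3 = 10/3 = 3.3333
Gy = (8- 30- 11)/3 = -33/3 = -11.0000

G = (3.3333, -11.0000)


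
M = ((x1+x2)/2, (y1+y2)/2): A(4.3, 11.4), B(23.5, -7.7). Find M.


Mx = (4.3 + 23.5)/2 = 27.8/2 = 13.9000
My = (11.4 - 7.7)/2 = 3.7/2 = 1.8500

(13.9000, 1.8500)


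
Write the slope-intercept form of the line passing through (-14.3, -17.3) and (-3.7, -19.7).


m = (-2.4)/(10.6) = -0.2264
b = y1 - m*x1 = -17.3 - (-2.4*(-14.3))/(10.6) = -17.3 - 3.2377 = -20.5377

y = -0.2264x - 20.5377


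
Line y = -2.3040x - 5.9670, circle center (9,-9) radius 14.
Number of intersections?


Substitute y = -2.3040x - 5.9670: (x-9)^2 + (-2.3040x- 5.9670+ 9)^2 = 196
Expand to Ax^2 + Bx + C = 0, where b-k = 3.033
A = 1+m^2 = 6.308416
B = 2(m(b-k) - h) = 2(-2.3040*3.033 - 9) = -31.976064
C = h^2 + (b-k)^2 - r^2 = 81 + 9.199089 - 196 = -105.800911
disc = B^2-4AC = 1022.4687 + 2669.7446 = 3692.2133
disc > 0

2 intersection points


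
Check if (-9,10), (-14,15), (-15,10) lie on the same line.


-9*(15-10) - 14*(10-10) - 15*(10-15)
= -45 + 0 + 75 = 30

No, not collinear (determinant = 30)


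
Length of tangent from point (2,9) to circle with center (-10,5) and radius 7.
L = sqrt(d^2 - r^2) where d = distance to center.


d = sqrt((2+ 10)^2 + (9-5)^2) = sqrt(144+16) = 12.6491
L = sqrt(160.0000 - 49) = sqrt(111.0000) = 10.5357

10.5357


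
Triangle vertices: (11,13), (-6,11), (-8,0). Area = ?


11*(11-0) = 121
-6*(0-13) = 78
-8*(13-11) = -16
sum = 183
Area = |183|/2 = 91.5000

91.5000 sq units


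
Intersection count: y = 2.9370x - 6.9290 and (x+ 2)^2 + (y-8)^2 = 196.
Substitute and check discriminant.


Substitute y = 2.9370x - 6.9290: (x+ 2)^2 + (2.9370x- 6.9290-8)^2 = 196
Expand to Ax^2 + Bx + C = 0, where b-k = -14.929
A = 1+m^2 = 9.625969
B = 2(m(b-k) - h) = 2(2.9370*(-14.929) + 2) = -83.692946
C = h^2 + (b-k)^2 - r^2 = 4 + 222.875041 - 196 = 30.875041
disc = B^2-4AC = 7004.5092 - 1188.8088 = 5815.7004
disc > 0

2 intersection points


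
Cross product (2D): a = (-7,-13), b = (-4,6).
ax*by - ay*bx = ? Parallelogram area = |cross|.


cross = -7*6 + 13*(-4) = -42 - 52 = -94
Parallelogram area = |-94| = 94

cross = -94, parallelogram area = 94


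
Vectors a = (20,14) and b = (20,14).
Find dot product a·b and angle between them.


a·b = 20*20 + 14*14 = 400 + 196 = 596
|a| = sqrt(400+196) = 24.4131
|b| = sqrt(400+196) = 24.4131
cos(theta) = 596/(sqrt(596)*sqrt(596)) = 596/sqrt(355216) = 1
theta = arccos(596/sqrt(355216)) = 0 degrees

a·b = 596, theta = 0 deg


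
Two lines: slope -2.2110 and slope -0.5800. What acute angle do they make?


m1-m2 = -1.631
1+m1*m2 = 2.28238
tan(theta) = |-1.631/2.28238| = 0.714605
theta = arctan(|-1.631/2.28238|) = 35.5498 degrees (acute angle)

35.5498 degrees


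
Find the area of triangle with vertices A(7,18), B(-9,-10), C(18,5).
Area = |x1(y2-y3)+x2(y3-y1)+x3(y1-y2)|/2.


7*(-10-5) = -105
-9*(5-18) = 117
18*(18+ 10) = 504
sum = 516
Area = |516|/2 = 258.0000

258.0000 sq units


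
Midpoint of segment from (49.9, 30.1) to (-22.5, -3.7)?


Mx = (49.9 - 22.5)/2 = 27.4/2 = 13.7000
My = (30.1 - 3.7)/2 = 26.4/2 = 13.2000

(13.7000, 13.2000)


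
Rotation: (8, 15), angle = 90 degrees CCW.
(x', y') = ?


cos(90) = 0, sin(90) = 1
x' = 8*0 - 15*1 = -15
y' = 8*1 + 15*0 = 8

(-15, 8)


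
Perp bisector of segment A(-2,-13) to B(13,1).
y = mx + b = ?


Midpoint = (5.5, -6)
Slope of AB = dy/dx = 14/15 = 0.9333
Perp slope = -dx/dy = -15/14 = -1.0714
b = My - (perp slope)*Mx = -6 + (15*5.5)/14 = -6 + 5.8929 = -0.1071

y = -1.0714x - 0.1071


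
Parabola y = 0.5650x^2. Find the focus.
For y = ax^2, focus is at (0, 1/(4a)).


a = 0.5650
4a = 2.2600
focus = (0, 1/2.2600) = (0, 0.4425)

Focus = (0, 0.4425)


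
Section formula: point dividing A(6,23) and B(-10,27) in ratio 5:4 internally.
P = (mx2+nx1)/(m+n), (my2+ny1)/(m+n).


Px = (5*(-10) + 4*6)/9 = -26/9 = -2.8889
Py = (5*27 + 4*23)/9 = 227/9 = 25.2222

P = (-2.8889, 25.2222)


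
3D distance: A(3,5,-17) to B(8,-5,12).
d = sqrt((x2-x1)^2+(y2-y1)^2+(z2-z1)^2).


dx=5, dy=-10, dz=29
d = sqrt(25+100+841) = sqrt(966) = 31.0805

31.0805


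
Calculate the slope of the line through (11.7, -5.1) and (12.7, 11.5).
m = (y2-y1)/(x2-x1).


dy = 11.5 + 5.1 = 16.6
dx = 12.7 - 11.7 = 1.0
m = 16.6/1.0 = 16.6000

m = 16.6000


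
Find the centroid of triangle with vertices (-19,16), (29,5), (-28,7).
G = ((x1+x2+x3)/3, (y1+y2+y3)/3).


Gx = (-19+29- 28)/3 = -18/3 = -6.0000
Gy = (16+5+7)/3 = 28/3 = 9.3333

G = (-6.0000, 9.3333)


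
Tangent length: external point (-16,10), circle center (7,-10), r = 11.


d = sqrt((-16-7)^2 + (10+ 10)^2) = sqrt(529+400) = 30.4795
L = sqrt(929.0000 - 121) = sqrt(808.0000) = 28.4253

28.4253


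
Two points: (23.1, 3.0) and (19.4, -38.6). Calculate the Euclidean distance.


dx = 19.4 - 23.1 = -3.7
dy = -38.6 - 3.0 = -41.6
d = sqrt(13.69 + 1730.56) = sqrt(1744.25) = 41.7642

41.7642


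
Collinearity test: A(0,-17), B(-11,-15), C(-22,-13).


0*(-15+ 13) - 11*(-13+ 17) - 22*(-17+ 15)
= 0 - 44 + 44 = 0

Yes, collinear (determinant = 0)


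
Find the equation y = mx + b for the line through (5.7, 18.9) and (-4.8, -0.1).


m = (-19.0)/(-10.5) = 1.8095
b = y1 - m*x1 = 18.9 - (-19.0*5.7)/(-10.5) = 18.9 - 10.3143 = 8.5857

y = 1.8095x + 8.5857


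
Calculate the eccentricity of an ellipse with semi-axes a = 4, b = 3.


c = sqrt(16-9) = sqrt(7) = 2.6458
e = c/a = sqrt(7)/4 = 0.6614

e = 0.6614


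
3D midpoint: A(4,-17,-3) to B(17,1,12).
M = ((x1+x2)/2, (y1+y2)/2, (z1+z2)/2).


Mx = (4+17)/2 = 10.5000
My = (-17+1)/2 = -8.0000
Mz = (-3+12)/2 = 4.5000

M = (10.5000, -8.0000, 4.5000)


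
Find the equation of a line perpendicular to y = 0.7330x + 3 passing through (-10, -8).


Perpendicular slope = -1/m1 = -1/0.7330 = -1.3643
b2 = y0 - m2*x0 = -8 - 10/0.7330 = -8 - 13.6426 = -21.6426

y = -1.3643x - 21.6426


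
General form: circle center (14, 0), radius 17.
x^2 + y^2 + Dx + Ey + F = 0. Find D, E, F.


(x-14)^2 + (y-0)^2 = 17^2
D = -2h = -28, E = -2k = 0
F = h^2+k^2-r^2 = 196+0-289 = -93

D = -28, E = 0, F = -93


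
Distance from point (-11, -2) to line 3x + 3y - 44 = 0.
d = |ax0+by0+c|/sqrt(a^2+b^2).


|3*(-11) + 3*(-2) - 44| = |-83| = 83
sqrt(9 + 9) = sqrt(18) = 4.2426
d = 83/sqrt(18) = 19.5633

19.5633


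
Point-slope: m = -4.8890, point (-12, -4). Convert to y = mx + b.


y + 4 = -4.8890(x + 12)
y = -4.8890x - 4 + 4.8890*(-12)
y = -4.8890x - 62.6680

y = -4.8890x - 62.6680


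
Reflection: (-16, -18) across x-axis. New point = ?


Reflection rule for x-axis: (x, -y)
(-16, -18) -> (-16, 18)

(-16, 18)


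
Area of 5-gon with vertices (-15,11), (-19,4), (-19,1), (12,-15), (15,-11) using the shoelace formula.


sum(xi*y_{i+1}) = -15*4 - 19*1 - 19*(-15) + 12*(-11) + 15*11 = 239
sum(yi*x_{i+1}) = 11*(-19) + 4*(-19) + 1*12 - 15*15 - 11*(-15) = -333
Area = |239 + 333|/2 = 572/2 = 286.0000

286.0000 sq units
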